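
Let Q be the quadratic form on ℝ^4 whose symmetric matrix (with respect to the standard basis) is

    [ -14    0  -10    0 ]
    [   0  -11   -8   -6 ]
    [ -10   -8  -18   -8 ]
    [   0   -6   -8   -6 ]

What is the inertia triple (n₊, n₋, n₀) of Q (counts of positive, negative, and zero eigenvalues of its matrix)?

Symmetric row and column elimination reduces A to a congruent diagonal form with pivots -14, -11, -388/77, -10/97.
That gives 4 negative pivots.

(0, 4, 0)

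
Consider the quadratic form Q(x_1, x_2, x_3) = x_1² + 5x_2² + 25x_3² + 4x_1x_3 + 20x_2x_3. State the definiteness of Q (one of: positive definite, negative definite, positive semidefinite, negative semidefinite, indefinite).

The symmetric matrix is A = [[1, 0, 2], [0, 5, 10], [2, 10, 25]].
Row-reducing A symmetrically gives the diagonal entries 1, 5, 1.
So there are 3 positive pivots.
Hence Q is positive definite.

positive definite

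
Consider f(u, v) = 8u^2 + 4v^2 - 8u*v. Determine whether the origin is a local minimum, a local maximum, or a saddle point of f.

local minimum

The Hessian at the origin is H = [[16, -8], [-8, 8]].
det H = 16·8 − (-8)² = 64 > 0 and H[1,1] = 16 > 0, so H is positive definite.
Therefore the origin is a local minimum.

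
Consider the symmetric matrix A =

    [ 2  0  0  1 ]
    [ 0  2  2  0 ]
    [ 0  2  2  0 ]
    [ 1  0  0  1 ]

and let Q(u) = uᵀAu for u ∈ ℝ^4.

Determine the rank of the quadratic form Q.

3

Congruent diagonalization of A (simultaneous row and column reduction) yields pivots 2, 2, 0, 1/2.
So there are 3 positive, 1 zero pivots.
The rank is the number of nonzero pivots: 3.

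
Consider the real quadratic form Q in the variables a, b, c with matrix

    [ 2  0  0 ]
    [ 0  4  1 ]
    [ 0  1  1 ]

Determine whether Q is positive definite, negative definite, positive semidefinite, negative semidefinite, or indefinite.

positive definite

Applying the same elementary operations to the rows and columns of A produces a congruent diagonal matrix with entries 2, 4, 3/4.
Counting signs: 3 positive.
Hence Q is positive definite.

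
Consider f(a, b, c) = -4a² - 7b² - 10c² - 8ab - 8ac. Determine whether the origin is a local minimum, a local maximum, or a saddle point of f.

The Hessian at the origin is H = [[-8, -8, -8], [-8, -14, 0], [-8, 0, -20]].
Row-reducing H symmetrically gives the diagonal entries -8, -6, -4/3.
That gives 3 negative pivots.
H is negative definite, so the origin is a strict local maximum.

local maximum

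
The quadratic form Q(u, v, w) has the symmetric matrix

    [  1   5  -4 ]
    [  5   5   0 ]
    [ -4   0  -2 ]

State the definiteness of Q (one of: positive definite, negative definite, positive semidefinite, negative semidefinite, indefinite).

Applying the same elementary operations to the rows and columns of A produces a congruent diagonal matrix with entries 1, -20, 2.
So there are 2 positive, 1 negative pivots.
Hence Q is indefinite.

indefinite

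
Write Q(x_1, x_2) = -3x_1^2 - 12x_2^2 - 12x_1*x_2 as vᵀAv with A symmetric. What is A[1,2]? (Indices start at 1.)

-6

The coefficient of x_1·x_2 in Q is -12. For a symmetric A this equals A[1,2] + A[2,1] = 2·A[1,2].
So A[1,2] = -12/2 = -6.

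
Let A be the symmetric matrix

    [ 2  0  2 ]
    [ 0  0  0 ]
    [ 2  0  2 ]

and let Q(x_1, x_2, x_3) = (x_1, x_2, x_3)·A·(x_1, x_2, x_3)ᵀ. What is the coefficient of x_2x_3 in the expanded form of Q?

The coefficient of x_2x_3 is A[2,3] + A[3,2] = 2·0 = 0.

0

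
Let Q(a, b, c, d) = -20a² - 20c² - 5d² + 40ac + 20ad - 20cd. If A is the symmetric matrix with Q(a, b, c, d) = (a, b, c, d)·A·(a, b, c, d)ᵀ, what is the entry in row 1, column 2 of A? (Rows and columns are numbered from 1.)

The coefficient of a·b in Q is 0. For a symmetric A this equals A[1,2] + A[2,1] = 2·A[1,2].
So A[1,2] = 0/2 = 0.

0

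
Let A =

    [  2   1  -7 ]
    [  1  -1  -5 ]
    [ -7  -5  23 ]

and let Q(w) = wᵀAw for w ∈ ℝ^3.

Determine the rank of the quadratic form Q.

2

Row-reducing A symmetrically gives the diagonal entries 2, -3/2, 0.
That gives 1 positive, 1 negative, 1 zero pivots.
The rank is the number of nonzero pivots: 2.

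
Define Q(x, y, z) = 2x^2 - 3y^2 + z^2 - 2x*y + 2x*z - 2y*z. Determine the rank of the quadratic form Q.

Write A = [[2, -1, 1], [-1, -3, -1], [1, -1, 1]].
Congruent diagonalization of A (simultaneous row and column reduction) yields pivots 2, -7/2, 4/7.
So there are 2 positive, 1 negative pivots.
The rank is the number of nonzero pivots: 3.

3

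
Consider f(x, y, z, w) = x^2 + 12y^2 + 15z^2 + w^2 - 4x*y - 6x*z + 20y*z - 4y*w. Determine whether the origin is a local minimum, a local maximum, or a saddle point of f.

The Hessian at the origin is H = [[2, -4, -6, 0], [-4, 24, 20, -4], [-6, 20, 30, 0], [0, -4, 0, 2]].
Symmetric row and column elimination reduces H to a congruent diagonal form with pivots 2, 16, 8, 1/2.
That gives 4 positive pivots.
H is positive definite, so the origin is a strict local minimum.

local minimum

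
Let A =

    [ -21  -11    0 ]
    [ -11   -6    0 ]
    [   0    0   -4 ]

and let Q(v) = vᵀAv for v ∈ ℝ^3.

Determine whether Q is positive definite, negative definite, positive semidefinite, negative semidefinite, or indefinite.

negative definite

Applying the same elementary operations to the rows and columns of A produces a congruent diagonal matrix with entries -21, -5/21, -4.
That gives 3 negative pivots.
Hence Q is negative definite.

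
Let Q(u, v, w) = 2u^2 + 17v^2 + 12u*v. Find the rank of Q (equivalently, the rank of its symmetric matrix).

2

Write A = [[2, 6, 0], [6, 17, 0], [0, 0, 0]].
Row-reducing A symmetrically gives the diagonal entries 2, -1, 0.
So there are 1 positive, 1 negative, 1 zero pivots.
The rank is the number of nonzero pivots: 2.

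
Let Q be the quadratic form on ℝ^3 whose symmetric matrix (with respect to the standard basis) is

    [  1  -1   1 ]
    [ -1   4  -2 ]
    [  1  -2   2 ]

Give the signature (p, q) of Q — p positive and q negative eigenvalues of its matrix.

Row-reducing A symmetrically gives the diagonal entries 1, 3, 2/3.
So there are 3 positive pivots.

(3, 0)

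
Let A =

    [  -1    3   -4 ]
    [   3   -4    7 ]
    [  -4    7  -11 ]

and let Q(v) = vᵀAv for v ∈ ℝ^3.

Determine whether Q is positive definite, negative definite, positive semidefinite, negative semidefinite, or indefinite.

Row-reducing A symmetrically gives the diagonal entries -1, 5, 0.
So there are 1 positive, 1 negative, 1 zero pivots.
Hence Q is indefinite.

indefinite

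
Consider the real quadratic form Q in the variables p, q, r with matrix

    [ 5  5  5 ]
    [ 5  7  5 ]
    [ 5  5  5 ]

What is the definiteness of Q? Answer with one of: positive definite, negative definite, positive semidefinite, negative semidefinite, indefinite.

positive semidefinite

Applying the same elementary operations to the rows and columns of A produces a congruent diagonal matrix with entries 5, 2, 0.
That gives 2 positive, 1 zero pivots.
Hence Q is positive semidefinite.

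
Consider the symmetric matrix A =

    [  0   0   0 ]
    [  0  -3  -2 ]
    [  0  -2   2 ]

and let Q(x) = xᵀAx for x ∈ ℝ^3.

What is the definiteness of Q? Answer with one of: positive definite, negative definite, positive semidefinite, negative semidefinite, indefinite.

indefinite

Applying the same elementary operations to the rows and columns of A produces a congruent diagonal matrix with entries 0, -3, 10/3.
That gives 1 positive, 1 negative, 1 zero pivots.
Hence Q is indefinite.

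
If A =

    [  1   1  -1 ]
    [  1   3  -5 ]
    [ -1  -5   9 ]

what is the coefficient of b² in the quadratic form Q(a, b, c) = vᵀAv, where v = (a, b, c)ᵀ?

3

The coefficient of b² is the diagonal entry A[2,2] = 3.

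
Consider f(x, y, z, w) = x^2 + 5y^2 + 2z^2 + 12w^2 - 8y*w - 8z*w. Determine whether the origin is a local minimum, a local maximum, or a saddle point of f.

The Hessian at the origin is H = [[2, 0, 0, 0], [0, 10, 0, -8], [0, 0, 4, -8], [0, -8, -8, 24]].
Applying the same elementary operations to the rows and columns of H produces a congruent diagonal matrix with entries 2, 10, 4, 8/5.
Counting signs: 4 positive.
H is positive definite, so the origin is a strict local minimum.

local minimum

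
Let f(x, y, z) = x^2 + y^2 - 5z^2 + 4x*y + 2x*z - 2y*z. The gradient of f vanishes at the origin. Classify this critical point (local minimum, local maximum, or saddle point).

saddle point

The Hessian at the origin is H = [[2, 4, 2], [4, 2, -2], [2, -2, -10]].
Symmetric row and column elimination reduces H to a congruent diagonal form with pivots 2, -6, -6.
That gives 1 positive, 2 negative pivots.
H is indefinite, so the origin is a saddle point.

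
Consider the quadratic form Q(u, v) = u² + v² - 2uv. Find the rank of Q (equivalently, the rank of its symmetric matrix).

1

Write A = [[1, -1], [-1, 1]].
Row-reducing A symmetrically gives the diagonal entries 1, 0.
So there are 1 positive, 1 zero pivots.
The rank is the number of nonzero pivots: 1.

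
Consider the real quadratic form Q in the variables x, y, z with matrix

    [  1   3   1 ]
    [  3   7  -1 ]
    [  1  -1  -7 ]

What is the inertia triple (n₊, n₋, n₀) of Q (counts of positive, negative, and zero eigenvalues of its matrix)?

Row-reducing A symmetrically gives the diagonal entries 1, -2, 0.
That gives 1 positive, 1 negative, 1 zero pivots.

(1, 1, 1)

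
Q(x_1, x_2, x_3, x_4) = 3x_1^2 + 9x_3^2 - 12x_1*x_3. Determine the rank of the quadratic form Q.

The symmetric matrix is A = [[3, 0, -6, 0], [0, 0, 0, 0], [-6, 0, 9, 0], [0, 0, 0, 0]].
Symmetric row and column elimination reduces A to a congruent diagonal form with pivots 3, 0, -3, 0.
That gives 1 positive, 1 negative, 2 zero pivots.
The rank is the number of nonzero pivots: 2.

2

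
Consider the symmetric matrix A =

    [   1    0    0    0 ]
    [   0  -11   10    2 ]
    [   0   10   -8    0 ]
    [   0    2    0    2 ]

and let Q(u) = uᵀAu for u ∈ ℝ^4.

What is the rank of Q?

4

An LDLᵀ factorisation of A has diagonal entries 1, -11, 12/11, -2/3.
So there are 2 positive, 2 negative pivots.
The rank is the number of nonzero pivots: 4.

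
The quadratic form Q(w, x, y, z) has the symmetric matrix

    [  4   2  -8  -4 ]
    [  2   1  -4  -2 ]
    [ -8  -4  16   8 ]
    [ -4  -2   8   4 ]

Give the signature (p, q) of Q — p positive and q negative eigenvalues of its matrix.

Symmetric row and column elimination reduces A to a congruent diagonal form with pivots 4, 0, 0, 0.
That gives 1 positive, 3 zero pivots.

(1, 0)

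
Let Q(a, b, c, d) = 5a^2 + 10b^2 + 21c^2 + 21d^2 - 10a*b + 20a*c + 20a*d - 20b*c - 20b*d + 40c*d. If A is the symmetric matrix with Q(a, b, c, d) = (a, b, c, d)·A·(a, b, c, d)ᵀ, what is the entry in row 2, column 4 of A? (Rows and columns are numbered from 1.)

-10

The coefficient of b·d in Q is -20. For a symmetric A this equals A[2,4] + A[4,2] = 2·A[2,4].
So A[2,4] = -20/2 = -10.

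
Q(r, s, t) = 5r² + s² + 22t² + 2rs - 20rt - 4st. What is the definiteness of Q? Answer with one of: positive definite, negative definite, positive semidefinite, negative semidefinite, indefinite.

positive definite

The symmetric matrix of Q is A = [[5, 1, -10], [1, 1, -2], [-10, -2, 22]].
Leading principal minors: Δ_1 = 5, Δ_2 = 4, Δ_3 = 8.
All leading principal minors are positive, so by Sylvester's criterion Q is positive definite.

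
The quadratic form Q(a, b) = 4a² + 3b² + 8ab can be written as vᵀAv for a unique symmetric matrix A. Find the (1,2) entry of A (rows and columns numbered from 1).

The coefficient of a·b in Q is 8. For a symmetric A this equals A[1,2] + A[2,1] = 2·A[1,2].
So A[1,2] = 8/2 = 4.

4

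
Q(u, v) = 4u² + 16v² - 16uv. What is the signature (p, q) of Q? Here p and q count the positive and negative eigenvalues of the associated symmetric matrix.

(1, 0)

Write A = [[4, -8], [-8, 16]].
Applying the same elementary operations to the rows and columns of A produces a congruent diagonal matrix with entries 4, 0.
Counting signs: 1 positive, 1 zero.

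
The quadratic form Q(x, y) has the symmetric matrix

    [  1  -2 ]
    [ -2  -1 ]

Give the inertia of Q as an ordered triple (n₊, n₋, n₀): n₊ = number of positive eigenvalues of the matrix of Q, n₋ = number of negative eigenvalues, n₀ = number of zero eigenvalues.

(1, 1, 0)

Symmetric row and column elimination reduces A to a congruent diagonal form with pivots 1, -5.
So there are 1 positive, 1 negative pivots.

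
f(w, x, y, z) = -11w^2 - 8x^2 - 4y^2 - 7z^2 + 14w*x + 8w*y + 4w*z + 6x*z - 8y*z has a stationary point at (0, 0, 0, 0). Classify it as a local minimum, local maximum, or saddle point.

The Hessian at the origin is H = [[-22, 14, 8, 4], [14, -16, 0, 6], [8, 0, -8, -8], [4, 6, -8, -14]].
Symmetric row and column elimination reduces H to a congruent diagonal form with pivots -22, -78/11, -56/39, -20/7.
So there are 4 negative pivots.
H is negative definite, so the origin is a strict local maximum.

local maximum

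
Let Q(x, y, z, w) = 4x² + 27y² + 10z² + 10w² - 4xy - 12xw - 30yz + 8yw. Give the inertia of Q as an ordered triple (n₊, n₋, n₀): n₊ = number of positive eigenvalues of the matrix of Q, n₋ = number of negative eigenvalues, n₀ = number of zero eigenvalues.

The symmetric matrix is A = [[4, -2, 0, -6], [-2, 27, -15, 4], [0, -15, 10, 0], [-6, 4, 0, 10]].
An LDLᵀ factorisation of A has diagonal entries 4, 26, 35/26, 5/7.
Counting signs: 4 positive.

(4, 0, 0)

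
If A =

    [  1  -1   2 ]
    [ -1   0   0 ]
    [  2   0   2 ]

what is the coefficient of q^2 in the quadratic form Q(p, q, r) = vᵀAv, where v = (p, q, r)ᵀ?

The coefficient of q^2 is the diagonal entry A[2,2] = 0.

0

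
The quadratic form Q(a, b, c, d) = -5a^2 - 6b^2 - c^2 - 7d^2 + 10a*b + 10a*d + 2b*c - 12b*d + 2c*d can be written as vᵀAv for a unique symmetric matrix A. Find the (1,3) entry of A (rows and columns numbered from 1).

The coefficient of a·c in Q is 0. For a symmetric A this equals A[1,3] + A[3,1] = 2·A[1,3].
So A[1,3] = 0/2 = 0.

0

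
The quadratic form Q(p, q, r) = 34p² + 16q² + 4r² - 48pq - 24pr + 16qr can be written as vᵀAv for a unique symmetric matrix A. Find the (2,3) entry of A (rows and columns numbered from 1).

The coefficient of q·r in Q is 16. For a symmetric A this equals A[2,3] + A[3,2] = 2·A[2,3].
So A[2,3] = 16/2 = 8.

8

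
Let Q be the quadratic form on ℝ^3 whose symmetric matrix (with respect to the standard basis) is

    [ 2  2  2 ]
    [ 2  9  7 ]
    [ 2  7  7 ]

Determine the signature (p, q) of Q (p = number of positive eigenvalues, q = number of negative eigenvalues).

(3, 0)

Congruent diagonalization of A (simultaneous row and column reduction) yields pivots 2, 7, 10/7.
Counting signs: 3 positive.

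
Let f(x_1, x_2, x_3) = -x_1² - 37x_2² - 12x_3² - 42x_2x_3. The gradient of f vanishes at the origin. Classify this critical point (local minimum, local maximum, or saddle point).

local maximum

The Hessian at the origin is H = [[-2, 0, 0], [0, -74, -42], [0, -42, -24]].
Symmetric row and column elimination reduces H to a congruent diagonal form with pivots -2, -74, -6/37.
Counting signs: 3 negative.
H is negative definite, so the origin is a strict local maximum.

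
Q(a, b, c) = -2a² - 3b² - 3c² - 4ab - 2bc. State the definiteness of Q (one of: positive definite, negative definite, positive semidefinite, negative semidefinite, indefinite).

negative definite

The associated matrix is A = [[-2, -2, 0], [-2, -3, -1], [0, -1, -3]].
An LDLᵀ factorisation of A has diagonal entries -2, -1, -2.
So there are 3 negative pivots.
Hence Q is negative definite.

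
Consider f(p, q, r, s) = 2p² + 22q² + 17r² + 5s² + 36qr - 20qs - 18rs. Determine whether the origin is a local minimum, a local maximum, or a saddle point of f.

The Hessian at the origin is H = [[4, 0, 0, 0], [0, 44, 36, -20], [0, 36, 34, -18], [0, -20, -18, 10]].
Applying the same elementary operations to the rows and columns of H produces a congruent diagonal matrix with entries 4, 44, 50/11, 8/25.
So there are 4 positive pivots.
H is positive definite, so the origin is a strict local minimum.

local minimum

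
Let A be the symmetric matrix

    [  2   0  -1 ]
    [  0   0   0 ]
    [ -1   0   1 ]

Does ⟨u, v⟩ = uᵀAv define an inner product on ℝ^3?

Congruent diagonalization of A (simultaneous row and column reduction) yields pivots 2, 0, 1/2.
That gives 2 positive, 1 zero pivots.
Hence Q is positive semidefinite.
⟨·,·⟩ is an inner product exactly when A is positive definite.

no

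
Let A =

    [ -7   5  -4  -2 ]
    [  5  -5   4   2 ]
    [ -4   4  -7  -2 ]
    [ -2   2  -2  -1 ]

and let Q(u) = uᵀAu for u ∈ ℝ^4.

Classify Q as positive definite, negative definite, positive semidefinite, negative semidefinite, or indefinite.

Symmetric row and column elimination reduces A to a congruent diagonal form with pivots -7, -10/7, -19/5, -3/19.
Counting signs: 4 negative.
Hence Q is negative definite.

negative definite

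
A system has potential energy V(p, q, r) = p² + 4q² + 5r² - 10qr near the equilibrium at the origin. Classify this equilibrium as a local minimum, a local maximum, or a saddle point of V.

saddle point

The Hessian at the origin is H = [[2, 0, 0], [0, 8, -10], [0, -10, 10]].
Symmetric row and column elimination reduces H to a congruent diagonal form with pivots 2, 8, -5/2.
Counting signs: 2 positive, 1 negative.
H is indefinite, so the origin is a saddle point.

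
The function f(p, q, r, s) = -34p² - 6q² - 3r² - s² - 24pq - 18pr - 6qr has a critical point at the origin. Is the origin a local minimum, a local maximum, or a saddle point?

The Hessian at the origin is H = [[-68, -24, -18, 0], [-24, -12, -6, 0], [-18, -6, -6, 0], [0, 0, 0, -2]].
Row-reducing H symmetrically gives the diagonal entries -68, -60/17, -6/5, -2.
Counting signs: 4 negative.
H is negative definite, so the origin is a strict local maximum.

local maximum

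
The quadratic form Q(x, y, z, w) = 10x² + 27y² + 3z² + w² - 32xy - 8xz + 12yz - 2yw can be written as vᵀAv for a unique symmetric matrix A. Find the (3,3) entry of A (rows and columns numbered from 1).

The coefficient of z² in Q is 3, and that is exactly A[3,3].

3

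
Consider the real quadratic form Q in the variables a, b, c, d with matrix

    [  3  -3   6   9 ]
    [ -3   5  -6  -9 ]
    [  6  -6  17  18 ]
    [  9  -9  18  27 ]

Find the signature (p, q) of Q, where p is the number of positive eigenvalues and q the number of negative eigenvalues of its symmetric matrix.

(3, 0)

Symmetric row and column elimination reduces A to a congruent diagonal form with pivots 3, 2, 5, 0.
So there are 3 positive, 1 zero pivots.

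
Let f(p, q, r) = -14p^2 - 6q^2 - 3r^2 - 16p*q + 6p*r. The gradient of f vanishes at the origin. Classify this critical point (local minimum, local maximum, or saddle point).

local maximum

The Hessian at the origin is H = [[-28, -16, 6], [-16, -12, 0], [6, 0, -6]].
An LDLᵀ factorisation of H has diagonal entries -28, -20/7, -3/5.
Counting signs: 3 negative.
H is negative definite, so the origin is a strict local maximum.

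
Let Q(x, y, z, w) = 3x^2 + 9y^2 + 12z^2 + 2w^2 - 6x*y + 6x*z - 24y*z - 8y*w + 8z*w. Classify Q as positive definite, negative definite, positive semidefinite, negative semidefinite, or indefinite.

The symmetric matrix is A = [[3, -3, 3, 0], [-3, 9, -12, -4], [3, -12, 12, 4], [0, -4, 4, 2]].
Congruent diagonalization of A (simultaneous row and column reduction) yields pivots 3, 6, -9/2, 2/9.
That gives 3 positive, 1 negative pivots.
Hence Q is indefinite.

indefinite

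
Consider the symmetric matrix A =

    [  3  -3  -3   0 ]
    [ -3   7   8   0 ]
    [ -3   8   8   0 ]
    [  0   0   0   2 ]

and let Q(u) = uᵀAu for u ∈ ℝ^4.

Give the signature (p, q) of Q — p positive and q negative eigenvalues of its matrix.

Applying the same elementary operations to the rows and columns of A produces a congruent diagonal matrix with entries 3, 4, -5/4, 2.
So there are 3 positive, 1 negative pivots.

(3, 1)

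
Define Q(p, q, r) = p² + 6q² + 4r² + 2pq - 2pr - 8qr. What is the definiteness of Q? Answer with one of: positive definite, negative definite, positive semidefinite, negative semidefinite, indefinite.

The symmetric matrix of Q is A = [[1, 1, -1], [1, 6, -4], [-1, -4, 4]].
Leading principal minors: Δ_1 = 1, Δ_2 = 5, Δ_3 = 6.
All leading principal minors are positive, so by Sylvester's criterion Q is positive definite.

positive definite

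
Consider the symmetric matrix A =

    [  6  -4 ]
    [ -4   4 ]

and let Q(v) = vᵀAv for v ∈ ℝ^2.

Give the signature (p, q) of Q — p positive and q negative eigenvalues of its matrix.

Applying the same elementary operations to the rows and columns of A produces a congruent diagonal matrix with entries 6, 4/3.
Counting signs: 2 positive.

(2, 0)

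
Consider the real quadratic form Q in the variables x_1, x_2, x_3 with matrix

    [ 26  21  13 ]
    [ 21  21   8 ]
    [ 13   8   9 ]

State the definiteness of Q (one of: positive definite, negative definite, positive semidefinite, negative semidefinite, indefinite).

Leading principal minors: Δ_1 = 26, Δ_2 = 105, Δ_3 = 100.
All leading principal minors are positive, so by Sylvester's criterion Q is positive definite.

positive definite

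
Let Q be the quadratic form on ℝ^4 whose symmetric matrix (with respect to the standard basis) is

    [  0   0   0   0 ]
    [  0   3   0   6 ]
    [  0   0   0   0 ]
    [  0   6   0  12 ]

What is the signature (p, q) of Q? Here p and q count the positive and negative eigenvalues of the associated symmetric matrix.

Applying the same elementary operations to the rows and columns of A produces a congruent diagonal matrix with entries 0, 3, 0, 0.
So there are 1 positive, 3 zero pivots.

(1, 0)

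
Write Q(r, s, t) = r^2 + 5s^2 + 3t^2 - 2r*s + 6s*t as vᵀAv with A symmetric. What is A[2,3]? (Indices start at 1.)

The coefficient of s·t in Q is 6. For a symmetric A this equals A[2,3] + A[3,2] = 2·A[2,3].
So A[2,3] = 6/2 = 3.

3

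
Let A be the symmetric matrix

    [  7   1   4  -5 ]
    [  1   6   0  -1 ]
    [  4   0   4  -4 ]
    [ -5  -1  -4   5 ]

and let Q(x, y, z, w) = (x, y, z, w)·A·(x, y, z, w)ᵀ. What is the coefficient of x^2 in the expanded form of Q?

The coefficient of x^2 is the diagonal entry A[1,1] = 7.

7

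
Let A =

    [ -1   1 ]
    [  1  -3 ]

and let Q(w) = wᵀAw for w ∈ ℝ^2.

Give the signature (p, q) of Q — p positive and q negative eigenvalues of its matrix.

Symmetric row and column elimination reduces A to a congruent diagonal form with pivots -1, -2.
Counting signs: 2 negative.

(0, 2)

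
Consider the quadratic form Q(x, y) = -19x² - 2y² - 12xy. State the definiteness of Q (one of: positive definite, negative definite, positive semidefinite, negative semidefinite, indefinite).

negative definite

The symmetric matrix of Q is A = [[-19, -6], [-6, -2]].
Leading principal minors: Δ_1 = -19, Δ_2 = 2.
The signs alternate starting with Δ_1 < 0, so by Sylvester's criterion Q is negative definite.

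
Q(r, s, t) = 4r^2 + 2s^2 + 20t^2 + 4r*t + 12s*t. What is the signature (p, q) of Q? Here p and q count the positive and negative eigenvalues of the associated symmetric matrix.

The symmetric matrix is A = [[4, 0, 2], [0, 2, 6], [2, 6, 20]].
Row-reducing A symmetrically gives the diagonal entries 4, 2, 1.
That gives 3 positive pivots.

(3, 0)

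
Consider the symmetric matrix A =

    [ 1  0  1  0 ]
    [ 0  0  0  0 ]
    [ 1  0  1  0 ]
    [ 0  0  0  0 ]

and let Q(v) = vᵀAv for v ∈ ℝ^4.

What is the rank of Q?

1

Symmetric row and column elimination reduces A to a congruent diagonal form with pivots 1, 0, 0, 0.
Counting signs: 1 positive, 3 zero.
The rank is the number of nonzero pivots: 1.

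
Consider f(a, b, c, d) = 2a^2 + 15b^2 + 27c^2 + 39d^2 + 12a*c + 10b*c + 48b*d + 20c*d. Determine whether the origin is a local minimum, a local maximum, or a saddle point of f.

local minimum

The Hessian at the origin is H = [[4, 0, 12, 0], [0, 30, 10, 48], [12, 10, 54, 20], [0, 48, 20, 78]].
An LDLᵀ factorisation of H has diagonal entries 4, 30, 44/3, 6/55.
So there are 4 positive pivots.
H is positive definite, so the origin is a strict local minimum.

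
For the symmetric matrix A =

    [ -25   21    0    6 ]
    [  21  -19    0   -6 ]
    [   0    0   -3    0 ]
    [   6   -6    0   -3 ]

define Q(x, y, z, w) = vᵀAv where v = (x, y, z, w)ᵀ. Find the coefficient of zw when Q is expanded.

0

The coefficient of zw is A[3,4] + A[4,3] = 2·0 = 0.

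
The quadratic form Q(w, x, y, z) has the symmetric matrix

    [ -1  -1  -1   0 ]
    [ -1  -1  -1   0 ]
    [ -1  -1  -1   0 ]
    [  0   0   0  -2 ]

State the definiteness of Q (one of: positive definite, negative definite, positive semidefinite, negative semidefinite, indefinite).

negative semidefinite

Symmetric row and column elimination reduces A to a congruent diagonal form with pivots -1, 0, 0, -2.
Counting signs: 2 negative, 2 zero.
Hence Q is negative semidefinite.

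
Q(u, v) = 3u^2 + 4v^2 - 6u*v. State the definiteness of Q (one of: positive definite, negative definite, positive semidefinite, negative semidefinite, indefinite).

The symmetric matrix is A = [[3, -3], [-3, 4]].
Symmetric row and column elimination reduces A to a congruent diagonal form with pivots 3, 1.
That gives 2 positive pivots.
Hence Q is positive definite.

positive definite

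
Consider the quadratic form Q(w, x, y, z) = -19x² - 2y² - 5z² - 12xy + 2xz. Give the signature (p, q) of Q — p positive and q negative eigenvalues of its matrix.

(0, 3)

The associated matrix is A = [[0, 0, 0, 0], [0, -19, -6, 1], [0, -6, -2, 0], [0, 1, 0, -5]].
Applying the same elementary operations to the rows and columns of A produces a congruent diagonal matrix with entries 0, -19, -2/19, -4.
Counting signs: 3 negative, 1 zero.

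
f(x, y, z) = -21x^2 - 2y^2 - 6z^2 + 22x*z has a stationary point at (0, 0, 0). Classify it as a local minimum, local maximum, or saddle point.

The Hessian at the origin is H = [[-42, 0, 22], [0, -4, 0], [22, 0, -12]].
Applying the same elementary operations to the rows and columns of H produces a congruent diagonal matrix with entries -42, -4, -10/21.
Counting signs: 3 negative.
H is negative definite, so the origin is a strict local maximum.

local maximum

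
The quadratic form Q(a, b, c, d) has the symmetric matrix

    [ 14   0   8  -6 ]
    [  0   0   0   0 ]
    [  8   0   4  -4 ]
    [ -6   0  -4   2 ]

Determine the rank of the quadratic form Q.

Row-reducing A symmetrically gives the diagonal entries 14, 0, -4/7, 0.
So there are 1 positive, 1 negative, 2 zero pivots.
The rank is the number of nonzero pivots: 2.

2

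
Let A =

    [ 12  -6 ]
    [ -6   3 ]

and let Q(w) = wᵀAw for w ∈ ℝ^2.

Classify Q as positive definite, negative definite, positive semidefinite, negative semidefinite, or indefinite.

Congruent diagonalization of A (simultaneous row and column reduction) yields pivots 12, 0.
Counting signs: 1 positive, 1 zero.
Hence Q is positive semidefinite.

positive semidefinite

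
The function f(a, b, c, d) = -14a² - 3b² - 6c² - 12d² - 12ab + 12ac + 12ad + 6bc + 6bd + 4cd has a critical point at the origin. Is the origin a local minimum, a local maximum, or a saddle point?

The Hessian at the origin is H = [[-28, -12, 12, 12], [-12, -6, 6, 6], [12, 6, -12, 4], [12, 6, 4, -24]].
Applying the same elementary operations to the rows and columns of H produces a congruent diagonal matrix with entries -28, -6/7, -6, -4/3.
That gives 4 negative pivots.
H is negative definite, so the origin is a strict local maximum.

local maximum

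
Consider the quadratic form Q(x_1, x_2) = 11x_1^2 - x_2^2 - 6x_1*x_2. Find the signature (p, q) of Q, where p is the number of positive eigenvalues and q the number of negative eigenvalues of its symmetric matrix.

(1, 1)

The associated matrix is A = [[11, -3], [-3, -1]].
Row-reducing A symmetrically gives the diagonal entries 11, -20/11.
So there are 1 positive, 1 negative pivots.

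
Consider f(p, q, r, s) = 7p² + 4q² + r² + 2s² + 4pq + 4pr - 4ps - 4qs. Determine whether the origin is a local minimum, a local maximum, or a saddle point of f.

The Hessian at the origin is H = [[14, 4, 4, -4], [4, 8, 0, -4], [4, 0, 2, 0], [-4, -4, 0, 4]].
Symmetric row and column elimination reduces H to a congruent diagonal form with pivots 14, 48/7, 2/3, 1.
Counting signs: 4 positive.
H is positive definite, so the origin is a strict local minimum.

local minimum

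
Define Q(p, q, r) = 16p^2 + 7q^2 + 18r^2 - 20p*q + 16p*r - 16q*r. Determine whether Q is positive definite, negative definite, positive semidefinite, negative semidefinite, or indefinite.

Write A = [[16, -10, 8], [-10, 7, -8], [8, -8, 18]].
An LDLᵀ factorisation of A has diagonal entries 16, 3/4, 2.
Counting signs: 3 positive.
Hence Q is positive definite.

positive definite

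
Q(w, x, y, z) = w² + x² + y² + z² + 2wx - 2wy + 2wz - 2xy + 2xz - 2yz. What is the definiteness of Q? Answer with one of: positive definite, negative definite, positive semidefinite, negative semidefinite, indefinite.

Write A = [[1, 1, -1, 1], [1, 1, -1, 1], [-1, -1, 1, -1], [1, 1, -1, 1]].
Symmetric row and column elimination reduces A to a congruent diagonal form with pivots 1, 0, 0, 0.
So there are 1 positive, 3 zero pivots.
Hence Q is positive semidefinite.

positive semidefinite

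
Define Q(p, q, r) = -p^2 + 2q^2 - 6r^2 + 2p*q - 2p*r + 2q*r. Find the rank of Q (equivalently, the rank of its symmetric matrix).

3

The symmetric matrix is A = [[-1, 1, -1], [1, 2, 1], [-1, 1, -6]].
Congruent diagonalization of A (simultaneous row and column reduction) yields pivots -1, 3, -5.
That gives 1 positive, 2 negative pivots.
The rank is the number of nonzero pivots: 3.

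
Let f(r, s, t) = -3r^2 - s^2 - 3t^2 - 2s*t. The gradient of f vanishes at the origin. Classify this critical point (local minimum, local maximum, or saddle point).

The Hessian at the origin is H = [[-6, 0, 0], [0, -2, -2], [0, -2, -6]].
Symmetric row and column elimination reduces H to a congruent diagonal form with pivots -6, -2, -4.
Counting signs: 3 negative.
H is negative definite, so the origin is a strict local maximum.

local maximum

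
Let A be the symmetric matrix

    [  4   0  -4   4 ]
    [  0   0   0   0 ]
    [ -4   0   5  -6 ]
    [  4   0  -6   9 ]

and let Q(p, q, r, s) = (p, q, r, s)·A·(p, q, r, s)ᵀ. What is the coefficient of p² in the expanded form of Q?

The coefficient of p² is the diagonal entry A[1,1] = 4.

4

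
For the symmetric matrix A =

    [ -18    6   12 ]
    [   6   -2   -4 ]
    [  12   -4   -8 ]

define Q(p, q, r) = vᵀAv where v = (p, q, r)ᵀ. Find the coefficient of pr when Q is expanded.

24

The coefficient of pr is A[1,3] + A[3,1] = 2·12 = 24.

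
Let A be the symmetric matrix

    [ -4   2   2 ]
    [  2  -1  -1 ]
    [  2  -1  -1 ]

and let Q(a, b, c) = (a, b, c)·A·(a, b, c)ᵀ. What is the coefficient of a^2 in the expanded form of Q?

The coefficient of a^2 is the diagonal entry A[1,1] = -4.

-4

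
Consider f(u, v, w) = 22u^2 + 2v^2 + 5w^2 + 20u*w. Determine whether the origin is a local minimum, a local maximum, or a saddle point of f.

local minimum

The Hessian at the origin is H = [[44, 0, 20], [0, 4, 0], [20, 0, 10]].
Symmetric row and column elimination reduces H to a congruent diagonal form with pivots 44, 4, 10/11.
That gives 3 positive pivots.
H is positive definite, so the origin is a strict local minimum.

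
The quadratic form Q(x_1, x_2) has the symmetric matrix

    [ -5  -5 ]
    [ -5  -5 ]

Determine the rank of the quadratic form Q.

1

Applying the same elementary operations to the rows and columns of A produces a congruent diagonal matrix with entries -5, 0.
So there are 1 negative, 1 zero pivots.
The rank is the number of nonzero pivots: 1.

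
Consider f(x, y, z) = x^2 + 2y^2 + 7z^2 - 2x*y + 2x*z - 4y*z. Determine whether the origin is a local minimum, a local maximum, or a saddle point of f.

The Hessian at the origin is H = [[2, -2, 2], [-2, 4, -4], [2, -4, 14]].
An LDLᵀ factorisation of H has diagonal entries 2, 2, 10.
So there are 3 positive pivots.
H is positive definite, so the origin is a strict local minimum.

local minimum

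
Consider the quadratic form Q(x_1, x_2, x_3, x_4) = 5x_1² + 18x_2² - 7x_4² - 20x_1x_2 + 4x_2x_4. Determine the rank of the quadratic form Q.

Write A = [[5, -10, 0, 0], [-10, 18, 0, 2], [0, 0, 0, 0], [0, 2, 0, -7]].
Row-reducing A symmetrically gives the diagonal entries 5, -2, 0, -5.
That gives 1 positive, 2 negative, 1 zero pivots.
The rank is the number of nonzero pivots: 3.

3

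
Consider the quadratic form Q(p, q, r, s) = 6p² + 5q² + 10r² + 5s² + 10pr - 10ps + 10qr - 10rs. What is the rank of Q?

Write A = [[6, 0, 5, -5], [0, 5, 5, 0], [5, 5, 10, -5], [-5, 0, -5, 5]].
Row-reducing A symmetrically gives the diagonal entries 6, 5, 5/6, 0.
Counting signs: 3 positive, 1 zero.
The rank is the number of nonzero pivots: 3.

3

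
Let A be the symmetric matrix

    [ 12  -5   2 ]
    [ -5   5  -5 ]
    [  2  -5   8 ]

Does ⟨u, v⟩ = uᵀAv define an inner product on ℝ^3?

yes

Congruent diagonalization of A (simultaneous row and column reduction) yields pivots 12, 35/12, 12/7.
Counting signs: 3 positive.
Hence Q is positive definite.
⟨·,·⟩ is an inner product exactly when A is positive definite.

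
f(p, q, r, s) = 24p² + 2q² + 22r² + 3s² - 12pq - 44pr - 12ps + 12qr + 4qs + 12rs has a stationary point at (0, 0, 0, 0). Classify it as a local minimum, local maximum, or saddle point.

local minimum

The Hessian at the origin is H = [[48, -12, -44, -12], [-12, 4, 12, 4], [-44, 12, 44, 12], [-12, 4, 12, 6]].
Congruent diagonalization of H (simultaneous row and column reduction) yields pivots 48, 1, 8/3, 2.
That gives 4 positive pivots.
H is positive definite, so the origin is a strict local minimum.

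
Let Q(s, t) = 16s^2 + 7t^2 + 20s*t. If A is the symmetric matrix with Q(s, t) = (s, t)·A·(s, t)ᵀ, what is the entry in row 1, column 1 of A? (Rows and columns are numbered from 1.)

16

The coefficient of s^2 in Q is 16, and that is exactly A[1,1].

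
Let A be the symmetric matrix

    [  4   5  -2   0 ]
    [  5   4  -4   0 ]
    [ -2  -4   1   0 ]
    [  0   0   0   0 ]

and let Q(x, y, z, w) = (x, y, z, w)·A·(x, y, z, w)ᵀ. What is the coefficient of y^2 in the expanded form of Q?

The coefficient of y^2 is the diagonal entry A[2,2] = 4.

4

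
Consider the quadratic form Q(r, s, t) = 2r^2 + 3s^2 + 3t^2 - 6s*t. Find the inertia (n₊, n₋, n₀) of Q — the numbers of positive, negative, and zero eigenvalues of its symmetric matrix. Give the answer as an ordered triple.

(2, 0, 1)

The symmetric matrix is A = [[2, 0, 0], [0, 3, -3], [0, -3, 3]].
Row-reducing A symmetrically gives the diagonal entries 2, 3, 0.
Counting signs: 2 positive, 1 zero.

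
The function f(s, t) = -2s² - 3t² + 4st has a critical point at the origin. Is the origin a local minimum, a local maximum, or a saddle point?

The Hessian at the origin is H = [[-4, 4], [4, -6]].
det H = -4·-6 − (4)² = 8 > 0 and H[1,1] = -4 < 0, so H is negative definite.
Therefore the origin is a local maximum.

local maximum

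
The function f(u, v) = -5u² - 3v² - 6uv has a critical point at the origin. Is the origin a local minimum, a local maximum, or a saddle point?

local maximum

The Hessian at the origin is H = [[-10, -6], [-6, -6]].
det H = -10·-6 − (-6)² = 24 > 0 and H[1,1] = -10 < 0, so H is negative definite.
Therefore the origin is a local maximum.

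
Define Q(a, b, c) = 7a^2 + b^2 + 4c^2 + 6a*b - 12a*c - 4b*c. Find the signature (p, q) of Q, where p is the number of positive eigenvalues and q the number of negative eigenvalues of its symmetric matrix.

(1, 1)

The associated matrix is A = [[7, 3, -6], [3, 1, -2], [-6, -2, 4]].
Congruent diagonalization of A (simultaneous row and column reduction) yields pivots 7, -2/7, 0.
Counting signs: 1 positive, 1 negative, 1 zero.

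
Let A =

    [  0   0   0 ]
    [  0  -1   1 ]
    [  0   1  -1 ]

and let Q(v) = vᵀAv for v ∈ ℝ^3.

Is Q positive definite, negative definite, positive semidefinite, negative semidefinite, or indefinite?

Symmetric row and column elimination reduces A to a congruent diagonal form with pivots 0, -1, 0.
That gives 1 negative, 2 zero pivots.
Hence Q is negative semidefinite.

negative semidefinite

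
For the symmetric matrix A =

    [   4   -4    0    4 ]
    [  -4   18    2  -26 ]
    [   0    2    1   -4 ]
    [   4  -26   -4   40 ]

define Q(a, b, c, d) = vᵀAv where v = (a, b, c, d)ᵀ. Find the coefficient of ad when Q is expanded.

The coefficient of ad is A[1,4] + A[4,1] = 2·4 = 8.

8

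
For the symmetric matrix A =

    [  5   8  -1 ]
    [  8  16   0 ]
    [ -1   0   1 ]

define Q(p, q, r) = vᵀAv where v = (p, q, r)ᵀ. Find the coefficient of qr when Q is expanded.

The coefficient of qr is A[2,3] + A[3,2] = 2·0 = 0.

0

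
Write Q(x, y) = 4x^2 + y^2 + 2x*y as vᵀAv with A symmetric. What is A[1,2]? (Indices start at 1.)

1

The coefficient of x·y in Q is 2. For a symmetric A this equals A[1,2] + A[2,1] = 2·A[1,2].
So A[1,2] = 2/2 = 1.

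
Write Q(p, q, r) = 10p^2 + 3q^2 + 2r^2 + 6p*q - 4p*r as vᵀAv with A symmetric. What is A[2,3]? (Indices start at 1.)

0

The coefficient of q·r in Q is 0. For a symmetric A this equals A[2,3] + A[3,2] = 2·A[2,3].
So A[2,3] = 0/2 = 0.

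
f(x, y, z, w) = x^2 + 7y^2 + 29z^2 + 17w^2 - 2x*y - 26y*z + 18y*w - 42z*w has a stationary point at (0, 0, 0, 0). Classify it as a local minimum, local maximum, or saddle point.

local minimum

The Hessian at the origin is H = [[2, -2, 0, 0], [-2, 14, -26, 18], [0, -26, 58, -42], [0, 18, -42, 34]].
Symmetric row and column elimination reduces H to a congruent diagonal form with pivots 2, 12, 5/3, 8/5.
That gives 4 positive pivots.
H is positive definite, so the origin is a strict local minimum.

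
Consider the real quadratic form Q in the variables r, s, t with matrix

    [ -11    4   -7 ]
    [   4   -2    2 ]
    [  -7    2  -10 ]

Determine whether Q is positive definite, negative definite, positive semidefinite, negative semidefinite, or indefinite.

Leading principal minors: Δ_1 = -11, Δ_2 = 6, Δ_3 = -30.
The signs alternate starting with Δ_1 < 0, so by Sylvester's criterion Q is negative definite.

negative definite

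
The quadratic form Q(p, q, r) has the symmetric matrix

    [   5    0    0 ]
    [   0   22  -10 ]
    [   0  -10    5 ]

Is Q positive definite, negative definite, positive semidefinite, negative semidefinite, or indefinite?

Leading principal minors: Δ_1 = 5, Δ_2 = 110, Δ_3 = 50.
All leading principal minors are positive, so by Sylvester's criterion Q is positive definite.

positive definite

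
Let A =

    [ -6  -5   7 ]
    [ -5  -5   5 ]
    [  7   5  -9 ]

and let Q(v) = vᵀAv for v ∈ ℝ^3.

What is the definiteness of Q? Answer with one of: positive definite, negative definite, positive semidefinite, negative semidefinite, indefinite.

negative semidefinite

Applying the same elementary operations to the rows and columns of A produces a congruent diagonal matrix with entries -6, -5/6, 0.
That gives 2 negative, 1 zero pivots.
Hence Q is negative semidefinite.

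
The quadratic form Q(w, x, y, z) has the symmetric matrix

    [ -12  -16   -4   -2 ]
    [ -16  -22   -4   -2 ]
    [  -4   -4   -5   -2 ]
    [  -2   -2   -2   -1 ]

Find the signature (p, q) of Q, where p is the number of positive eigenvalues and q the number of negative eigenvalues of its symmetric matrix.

Congruent diagonalization of A (simultaneous row and column reduction) yields pivots -12, -2/3, -1, 0.
That gives 3 negative, 1 zero pivots.

(0, 3)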